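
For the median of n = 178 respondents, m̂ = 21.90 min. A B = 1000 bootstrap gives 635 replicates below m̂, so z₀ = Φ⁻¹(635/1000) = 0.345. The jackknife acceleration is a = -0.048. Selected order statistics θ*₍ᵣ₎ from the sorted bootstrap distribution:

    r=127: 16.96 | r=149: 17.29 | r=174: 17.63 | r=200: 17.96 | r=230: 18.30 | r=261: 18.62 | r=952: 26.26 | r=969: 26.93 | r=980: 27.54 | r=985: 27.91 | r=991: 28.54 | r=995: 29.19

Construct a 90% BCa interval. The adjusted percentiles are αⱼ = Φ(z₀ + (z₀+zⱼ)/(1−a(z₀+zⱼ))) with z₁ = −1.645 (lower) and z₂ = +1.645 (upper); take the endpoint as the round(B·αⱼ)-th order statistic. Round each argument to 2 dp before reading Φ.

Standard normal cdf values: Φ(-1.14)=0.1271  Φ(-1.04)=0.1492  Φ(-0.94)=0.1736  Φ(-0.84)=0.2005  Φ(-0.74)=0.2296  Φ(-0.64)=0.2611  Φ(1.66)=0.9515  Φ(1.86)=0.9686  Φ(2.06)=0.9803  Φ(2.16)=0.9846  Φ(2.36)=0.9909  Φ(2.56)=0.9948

Lower: z₀ + z₁ = 0.345 + (-1.645) = -1.300; 1 − a(z₀+z₁) = 1 − (-0.048)(-1.300) = 0.9376; argument = 0.345 + (-1.300)/0.9376 = -1.0415 → -1.04.
α₁ = Φ(-1.04) = 0.1492; rank = round(1000 × 0.1492) = 149; θ*₍149₎ = 17.29.
Upper: z₀ + z₂ = 1.990; 1 − a(z₀+z₂) = 1.0955; argument = 2.1615 → 2.16; α₂ = 0.9846; rank = 985; θ*₍985₎ = 27.91.

(17.29, 27.91)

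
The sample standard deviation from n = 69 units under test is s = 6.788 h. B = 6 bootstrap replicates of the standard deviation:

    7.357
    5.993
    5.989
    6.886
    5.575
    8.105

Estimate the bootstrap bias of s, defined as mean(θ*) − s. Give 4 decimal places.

mean(θ*) = (7.357 + 5.993 + 5.989 + 6.886 + 5.575 + 8.105) / 6 = 6.65083
bias = 6.65083 − 6.788

bias = −0.1372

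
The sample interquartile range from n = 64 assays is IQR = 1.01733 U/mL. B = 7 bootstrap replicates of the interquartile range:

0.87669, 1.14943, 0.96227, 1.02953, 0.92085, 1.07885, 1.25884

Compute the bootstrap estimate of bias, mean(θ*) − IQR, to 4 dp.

bias = +0.0222

mean(θ*) = (0.87669 + 1.14943 + 0.96227 + 1.02953 + 0.92085 + 1.07885 + 1.25884) / 7 = 1.03949
bias = 1.03949 − 1.01733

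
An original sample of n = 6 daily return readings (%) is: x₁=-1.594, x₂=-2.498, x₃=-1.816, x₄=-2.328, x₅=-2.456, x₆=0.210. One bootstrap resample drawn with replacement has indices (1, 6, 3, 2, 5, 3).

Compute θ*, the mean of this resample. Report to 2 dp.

θ* = -1.66

Resample values: -1.594, 0.210, -1.816, -2.498, -2.456, -1.816.
Mean = ((-1.594) + 0.210 + (-1.816) + (-2.498) + (-2.456) + (-1.816)) / 6 = -9.9700 / 6 = -1.66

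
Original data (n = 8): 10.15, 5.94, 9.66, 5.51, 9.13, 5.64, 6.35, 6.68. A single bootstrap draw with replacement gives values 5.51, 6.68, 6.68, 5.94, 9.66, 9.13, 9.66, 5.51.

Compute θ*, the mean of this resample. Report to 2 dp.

Mean = (5.51 + 6.68 + 6.68 + 5.94 + 9.66 + 9.13 + 9.66 + 5.51) / 8 = 58.770 / 8 = 7.35

θ* = 7.35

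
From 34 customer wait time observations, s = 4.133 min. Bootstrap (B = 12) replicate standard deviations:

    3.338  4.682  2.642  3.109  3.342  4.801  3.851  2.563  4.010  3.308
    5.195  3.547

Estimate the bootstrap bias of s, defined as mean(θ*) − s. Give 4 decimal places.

mean(θ*) = (3.338 + 4.682 + 2.642 + 3.109 + 3.342 + 4.801 + 3.851 + 2.563 + 4.010 + 3.308 + 5.195 + 3.547) / 12 = 3.69900
bias = 3.69900 − 4.133

bias = −0.4340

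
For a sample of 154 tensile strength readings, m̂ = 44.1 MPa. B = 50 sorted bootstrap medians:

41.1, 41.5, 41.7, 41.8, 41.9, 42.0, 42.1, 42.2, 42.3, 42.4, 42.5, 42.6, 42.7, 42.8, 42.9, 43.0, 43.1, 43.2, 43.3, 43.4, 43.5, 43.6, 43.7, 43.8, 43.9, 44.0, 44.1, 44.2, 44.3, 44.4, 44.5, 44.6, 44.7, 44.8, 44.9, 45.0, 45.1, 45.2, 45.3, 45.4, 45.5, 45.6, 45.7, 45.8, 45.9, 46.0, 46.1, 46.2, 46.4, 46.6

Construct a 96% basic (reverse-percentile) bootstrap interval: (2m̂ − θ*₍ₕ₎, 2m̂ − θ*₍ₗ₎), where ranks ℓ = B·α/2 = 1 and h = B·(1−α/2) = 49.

(41.8, 47.1)

Percentile endpoints at ranks 1 and 49: θ*₍1₎ = 41.1, θ*₍49₎ = 46.4.
Basic interval reflects these around m̂:
  lower = 2 × 44.1 − 46.4 = 41.8
  upper = 2 × 44.1 − 41.1 = 47.1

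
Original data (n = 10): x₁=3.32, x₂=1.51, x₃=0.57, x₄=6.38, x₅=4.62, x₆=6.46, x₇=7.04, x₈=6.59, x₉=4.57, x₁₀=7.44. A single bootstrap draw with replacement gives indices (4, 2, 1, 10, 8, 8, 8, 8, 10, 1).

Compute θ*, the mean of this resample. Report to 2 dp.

Resample values: 6.38, 1.51, 3.32, 7.44, 6.59, 6.59, 6.59, 6.59, 7.44, 3.32.
Mean = (6.38 + 1.51 + 3.32 + 7.44 + 6.59 + 6.59 + 6.59 + 6.59 + 7.44 + 3.32) / 10 = 55.770 / 10 = 5.58

θ* = 5.58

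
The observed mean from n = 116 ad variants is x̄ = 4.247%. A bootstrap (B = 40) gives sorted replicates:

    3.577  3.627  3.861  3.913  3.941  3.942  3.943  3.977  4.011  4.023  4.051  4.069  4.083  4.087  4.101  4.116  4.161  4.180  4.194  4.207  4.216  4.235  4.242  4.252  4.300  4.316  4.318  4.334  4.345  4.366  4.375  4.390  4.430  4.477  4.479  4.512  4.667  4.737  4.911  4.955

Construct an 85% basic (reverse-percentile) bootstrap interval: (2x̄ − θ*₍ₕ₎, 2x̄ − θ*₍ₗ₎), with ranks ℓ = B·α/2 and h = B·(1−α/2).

Percentile endpoints at ranks 3 and 37: θ*₍3₎ = 3.861, θ*₍37₎ = 4.667.
Basic interval reflects these around x̄:
  lower = 2 × 4.247 − 4.667 = 3.827
  upper = 2 × 4.247 − 3.861 = 4.633

(3.827, 4.633)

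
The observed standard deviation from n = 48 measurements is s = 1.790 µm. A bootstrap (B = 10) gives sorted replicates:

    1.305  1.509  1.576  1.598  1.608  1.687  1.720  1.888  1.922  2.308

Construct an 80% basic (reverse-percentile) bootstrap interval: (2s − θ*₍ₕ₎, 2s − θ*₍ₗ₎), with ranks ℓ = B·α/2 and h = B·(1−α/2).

(1.658, 2.275)

Percentile endpoints at ranks 1 and 9: θ*₍1₎ = 1.305, θ*₍9₎ = 1.922.
Basic interval reflects these around s:
  lower = 2 × 1.790 − 1.922 = 1.658
  upper = 2 × 1.790 − 1.305 = 2.275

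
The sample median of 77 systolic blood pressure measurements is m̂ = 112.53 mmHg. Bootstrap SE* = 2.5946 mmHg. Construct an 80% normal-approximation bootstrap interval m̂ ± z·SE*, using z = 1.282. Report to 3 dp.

(109.204, 115.856)

Margin = 1.282 × 2.5946 = 3.3263
Interval: 112.53 ± 3.3263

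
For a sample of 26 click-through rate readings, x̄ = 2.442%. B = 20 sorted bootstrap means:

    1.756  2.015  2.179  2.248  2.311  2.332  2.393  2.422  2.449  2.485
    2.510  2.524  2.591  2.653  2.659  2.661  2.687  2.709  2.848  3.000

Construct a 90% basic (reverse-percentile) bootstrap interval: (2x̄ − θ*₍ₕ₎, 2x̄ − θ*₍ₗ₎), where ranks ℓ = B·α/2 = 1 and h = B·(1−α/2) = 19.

Percentile endpoints at ranks 1 and 19: θ*₍1₎ = 1.756, θ*₍19₎ = 2.848.
Basic interval reflects these around x̄:
  lower = 2 × 2.442 − 2.848 = 2.036
  upper = 2 × 2.442 − 1.756 = 3.128

(2.036, 3.128)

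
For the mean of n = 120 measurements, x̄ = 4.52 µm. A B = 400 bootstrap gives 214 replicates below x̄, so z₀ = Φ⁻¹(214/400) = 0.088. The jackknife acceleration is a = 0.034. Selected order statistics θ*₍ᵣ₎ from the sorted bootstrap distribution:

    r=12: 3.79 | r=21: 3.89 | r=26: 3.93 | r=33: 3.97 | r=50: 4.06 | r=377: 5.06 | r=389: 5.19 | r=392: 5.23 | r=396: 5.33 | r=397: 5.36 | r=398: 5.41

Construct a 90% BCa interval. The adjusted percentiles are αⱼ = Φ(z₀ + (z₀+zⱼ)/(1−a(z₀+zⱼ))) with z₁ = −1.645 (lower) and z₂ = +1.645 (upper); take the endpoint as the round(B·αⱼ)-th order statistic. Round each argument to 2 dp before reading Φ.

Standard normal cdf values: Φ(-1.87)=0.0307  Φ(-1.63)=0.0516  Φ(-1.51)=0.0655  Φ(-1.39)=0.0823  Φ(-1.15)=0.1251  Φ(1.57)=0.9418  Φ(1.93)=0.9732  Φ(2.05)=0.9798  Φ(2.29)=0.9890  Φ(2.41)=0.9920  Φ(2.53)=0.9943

(3.97, 5.19)

Lower: z₀ + z₁ = 0.088 + (-1.645) = -1.557; 1 − a(z₀+z₁) = 1 − (0.034)(-1.557) = 1.0529; argument = 0.088 + (-1.557)/1.0529 = -1.3907 → -1.39.
α₁ = Φ(-1.39) = 0.0823; rank = round(400 × 0.0823) = 33; θ*₍33₎ = 3.97.
Upper: z₀ + z₂ = 1.733; 1 − a(z₀+z₂) = 0.9411; argument = 1.9295 → 1.93; α₂ = 0.9732; rank = 389; θ*₍389₎ = 5.19.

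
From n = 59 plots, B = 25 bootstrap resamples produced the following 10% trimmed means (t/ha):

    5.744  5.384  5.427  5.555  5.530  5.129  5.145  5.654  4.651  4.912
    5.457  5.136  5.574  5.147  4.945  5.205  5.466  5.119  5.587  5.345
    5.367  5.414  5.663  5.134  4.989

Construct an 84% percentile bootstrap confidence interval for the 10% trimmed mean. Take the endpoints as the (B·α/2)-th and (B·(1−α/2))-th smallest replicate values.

(4.912, 5.654)

Sorted replicates: 4.651, 4.912, 4.945, 4.989, 5.119, 5.129, 5.134, 5.136, 5.145, 5.147, 5.205, 5.345, 5.367, 5.384, 5.414, 5.427, 5.457, 5.466, 5.530, 5.555, 5.574, 5.587, 5.654, 5.663, 5.744
α = 0.16; lower rank = 25 × 0.080 = 2; upper rank = 25 × 0.920 = 23.
The 2nd smallest replicate is 4.912; the 23rd is 5.654.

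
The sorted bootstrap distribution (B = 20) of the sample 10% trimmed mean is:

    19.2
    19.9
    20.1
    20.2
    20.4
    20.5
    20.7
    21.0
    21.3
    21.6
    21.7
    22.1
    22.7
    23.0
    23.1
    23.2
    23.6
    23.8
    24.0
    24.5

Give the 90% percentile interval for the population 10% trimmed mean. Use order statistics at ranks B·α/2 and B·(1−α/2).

(19.2, 24.0)

α = 0.10; lower rank = 20 × 0.050 = 1; upper rank = 20 × 0.950 = 19.
The 1st smallest replicate is 19.2; the 19th is 24.0.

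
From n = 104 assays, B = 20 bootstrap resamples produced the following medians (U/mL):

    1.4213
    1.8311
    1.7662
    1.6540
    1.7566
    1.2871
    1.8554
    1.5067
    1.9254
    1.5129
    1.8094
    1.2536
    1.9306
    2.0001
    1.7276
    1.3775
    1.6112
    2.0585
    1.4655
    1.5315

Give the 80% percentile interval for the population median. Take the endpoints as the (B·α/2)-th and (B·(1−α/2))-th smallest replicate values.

Sorted replicates: 1.2536, 1.2871, 1.3775, 1.4213, 1.4655, 1.5067, 1.5129, 1.5315, 1.6112, 1.6540, 1.7276, 1.7566, 1.7662, 1.8094, 1.8311, 1.8554, 1.9254, 1.9306, 2.0001, 2.0585
α = 0.20; lower rank = 20 × 0.100 = 2; upper rank = 20 × 0.900 = 18.
The 2nd smallest replicate is 1.2871; the 18th is 1.9306.

(1.2871, 1.9306)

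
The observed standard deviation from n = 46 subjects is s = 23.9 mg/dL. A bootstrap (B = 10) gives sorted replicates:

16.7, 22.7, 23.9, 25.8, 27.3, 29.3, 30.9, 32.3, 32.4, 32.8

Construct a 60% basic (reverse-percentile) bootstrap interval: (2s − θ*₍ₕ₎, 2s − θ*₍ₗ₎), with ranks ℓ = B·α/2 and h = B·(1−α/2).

(15.5, 25.1)

Percentile endpoints at ranks 2 and 8: θ*₍2₎ = 22.7, θ*₍8₎ = 32.3.
Basic interval reflects these around s:
  lower = 2 × 23.9 − 32.3 = 15.5
  upper = 2 × 23.9 − 22.7 = 25.1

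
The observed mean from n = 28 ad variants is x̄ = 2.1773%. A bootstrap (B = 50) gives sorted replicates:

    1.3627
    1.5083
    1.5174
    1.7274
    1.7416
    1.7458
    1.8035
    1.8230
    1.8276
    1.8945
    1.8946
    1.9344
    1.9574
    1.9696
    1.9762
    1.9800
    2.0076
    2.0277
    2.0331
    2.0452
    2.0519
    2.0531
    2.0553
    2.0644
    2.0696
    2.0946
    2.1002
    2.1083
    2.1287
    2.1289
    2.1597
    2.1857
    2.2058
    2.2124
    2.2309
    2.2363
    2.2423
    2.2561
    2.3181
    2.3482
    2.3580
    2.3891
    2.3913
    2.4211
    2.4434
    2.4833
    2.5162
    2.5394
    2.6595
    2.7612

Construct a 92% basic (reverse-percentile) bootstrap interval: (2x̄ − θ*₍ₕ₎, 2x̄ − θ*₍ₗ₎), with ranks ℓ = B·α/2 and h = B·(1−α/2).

Percentile endpoints at ranks 2 and 48: θ*₍2₎ = 1.5083, θ*₍48₎ = 2.5394.
Basic interval reflects these around x̄:
  lower = 2 × 2.1773 − 2.5394 = 1.8152
  upper = 2 × 2.1773 − 1.5083 = 2.8463

(1.8152, 2.8463)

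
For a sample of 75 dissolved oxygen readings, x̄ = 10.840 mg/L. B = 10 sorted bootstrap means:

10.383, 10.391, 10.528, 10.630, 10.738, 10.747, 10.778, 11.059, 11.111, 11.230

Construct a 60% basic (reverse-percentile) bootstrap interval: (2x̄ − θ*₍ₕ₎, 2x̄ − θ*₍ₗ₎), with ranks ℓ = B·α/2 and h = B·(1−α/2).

(10.621, 11.289)

Percentile endpoints at ranks 2 and 8: θ*₍2₎ = 10.391, θ*₍8₎ = 11.059.
Basic interval reflects these around x̄:
  lower = 2 × 10.840 − 11.059 = 10.621
  upper = 2 × 10.840 − 10.391 = 11.289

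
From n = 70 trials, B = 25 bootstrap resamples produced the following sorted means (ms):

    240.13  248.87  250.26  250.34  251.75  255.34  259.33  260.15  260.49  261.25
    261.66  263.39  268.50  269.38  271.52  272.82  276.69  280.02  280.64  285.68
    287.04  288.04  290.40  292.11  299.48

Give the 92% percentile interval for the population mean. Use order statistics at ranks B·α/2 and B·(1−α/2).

α = 0.08; lower rank = 25 × 0.040 = 1; upper rank = 25 × 0.960 = 24.
The 1st smallest replicate is 240.13; the 24th is 292.11.

(240.13, 292.11)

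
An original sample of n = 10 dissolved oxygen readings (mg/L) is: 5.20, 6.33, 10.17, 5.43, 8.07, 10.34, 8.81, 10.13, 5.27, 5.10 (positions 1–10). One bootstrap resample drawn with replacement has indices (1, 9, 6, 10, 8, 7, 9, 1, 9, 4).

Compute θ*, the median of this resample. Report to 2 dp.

θ* = 5.27

Resample values: 5.20, 5.27, 10.34, 5.10, 10.13, 8.81, 5.27, 5.20, 5.27, 5.43.
Sorted: 5.10, 5.20, 5.20, 5.27, 5.27, 5.27, 5.43, 8.81, 10.13, 10.34
Median = average of the two middle values = 5.27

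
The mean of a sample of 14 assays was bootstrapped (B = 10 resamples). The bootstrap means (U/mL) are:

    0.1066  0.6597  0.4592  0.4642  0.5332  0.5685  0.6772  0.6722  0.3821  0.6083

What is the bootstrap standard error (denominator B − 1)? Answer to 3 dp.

SE* = 0.174

Bootstrap SE is the standard deviation of the 10 replicate means.
Mean of replicates: (0.1066 + 0.6597 + 0.4592 + 0.4642 + 0.5332 + 0.5685 + 0.6772 + 0.6722 + 0.3821 + 0.6083) / 10 = 5.13120 / 10 = 0.51312
Sum of squared deviations: (−0.40652)² + (+0.14658)² + (−0.05392)² + (−0.04892)² + (+0.02008)² + (+0.05538)² + (+0.16408)² + (+0.15908)² + (−0.13102)² + (+0.09518)² = 0.27397
Variance = 0.27397 / 9 = 0.03044
SE* = √0.03044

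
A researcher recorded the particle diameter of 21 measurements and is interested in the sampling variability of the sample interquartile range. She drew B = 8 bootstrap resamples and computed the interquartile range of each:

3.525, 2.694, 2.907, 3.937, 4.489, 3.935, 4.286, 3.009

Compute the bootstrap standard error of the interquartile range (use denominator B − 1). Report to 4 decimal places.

SE* = 0.6700

Bootstrap SE is the standard deviation of the 8 replicate interquartile ranges.
Mean of replicates: (3.525 + 2.694 + 2.907 + 3.937 + 4.489 + 3.935 + 4.286 + 3.009) / 8 = 28.78200 / 8 = 3.59775
Sum of squared deviations: (−0.07275)² + (−0.90375)² + (−0.69075)² + (+0.33925)² + (+0.89125)² + (+0.33725)² + (+0.68825)² + (−0.58875)² = 3.14266
Variance = 3.14266 / 7 = 0.44895
SE* = √0.44895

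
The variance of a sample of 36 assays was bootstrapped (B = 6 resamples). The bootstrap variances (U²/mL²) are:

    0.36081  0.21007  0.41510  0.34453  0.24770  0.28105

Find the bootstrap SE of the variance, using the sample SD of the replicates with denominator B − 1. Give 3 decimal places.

SE* = 0.077

Bootstrap SE is the standard deviation of the 6 replicate variances.
Mean of replicates: (0.36081 + 0.21007 + 0.41510 + 0.34453 + 0.24770 + 0.28105) / 6 = 1.859260 / 6 = 0.309877
Sum of squared deviations: (+0.050933)² + (−0.099807)² + (+0.105223)² + (+0.034653)² + (−0.062177)² + (−0.028827)² = 0.029525
Variance = 0.029525 / 5 = 0.005905
SE* = √0.005905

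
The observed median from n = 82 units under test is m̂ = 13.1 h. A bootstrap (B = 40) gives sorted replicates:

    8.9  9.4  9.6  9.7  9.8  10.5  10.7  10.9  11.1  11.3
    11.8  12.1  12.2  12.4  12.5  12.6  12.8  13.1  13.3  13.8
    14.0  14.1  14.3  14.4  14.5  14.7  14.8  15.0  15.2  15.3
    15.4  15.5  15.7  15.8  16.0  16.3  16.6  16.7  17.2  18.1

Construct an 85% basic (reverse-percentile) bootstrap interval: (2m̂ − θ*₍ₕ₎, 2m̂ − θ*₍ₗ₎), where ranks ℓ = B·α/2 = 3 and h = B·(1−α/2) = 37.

Percentile endpoints at ranks 3 and 37: θ*₍3₎ = 9.6, θ*₍37₎ = 16.6.
Basic interval reflects these around m̂:
  lower = 2 × 13.1 − 16.6 = 9.6
  upper = 2 × 13.1 − 9.6 = 16.6

(9.6, 16.6)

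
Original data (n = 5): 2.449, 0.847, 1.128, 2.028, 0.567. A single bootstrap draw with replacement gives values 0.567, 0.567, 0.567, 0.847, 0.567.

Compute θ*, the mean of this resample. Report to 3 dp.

θ* = 0.623

Mean = (0.567 + 0.567 + 0.567 + 0.847 + 0.567) / 5 = 3.1150 / 5 = 0.623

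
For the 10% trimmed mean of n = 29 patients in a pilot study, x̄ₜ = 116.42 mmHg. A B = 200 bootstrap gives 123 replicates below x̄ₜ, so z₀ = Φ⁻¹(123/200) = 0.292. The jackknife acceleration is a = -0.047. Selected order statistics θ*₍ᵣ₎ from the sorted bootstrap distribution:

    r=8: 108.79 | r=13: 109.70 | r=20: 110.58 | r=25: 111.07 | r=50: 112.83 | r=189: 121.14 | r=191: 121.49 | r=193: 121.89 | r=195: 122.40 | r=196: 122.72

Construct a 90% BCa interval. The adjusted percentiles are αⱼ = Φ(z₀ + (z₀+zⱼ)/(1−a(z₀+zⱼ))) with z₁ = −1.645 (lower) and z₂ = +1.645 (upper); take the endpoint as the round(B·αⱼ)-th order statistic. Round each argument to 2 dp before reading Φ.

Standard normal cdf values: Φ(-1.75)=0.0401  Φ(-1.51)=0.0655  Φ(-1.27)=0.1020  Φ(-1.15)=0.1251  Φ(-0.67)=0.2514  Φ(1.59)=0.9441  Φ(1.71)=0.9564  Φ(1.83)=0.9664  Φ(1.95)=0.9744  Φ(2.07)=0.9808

(111.07, 122.72)

Lower: z₀ + z₁ = 0.292 + (-1.645) = -1.353; 1 − a(z₀+z₁) = 1 − (-0.047)(-1.353) = 0.9364; argument = 0.292 + (-1.353)/0.9364 = -1.1529 → -1.15.
α₁ = Φ(-1.15) = 0.1251; rank = round(200 × 0.1251) = 25; θ*₍25₎ = 111.07.
Upper: z₀ + z₂ = 1.937; 1 − a(z₀+z₂) = 1.0910; argument = 2.0674 → 2.07; α₂ = 0.9808; rank = 196; θ*₍196₎ = 122.72.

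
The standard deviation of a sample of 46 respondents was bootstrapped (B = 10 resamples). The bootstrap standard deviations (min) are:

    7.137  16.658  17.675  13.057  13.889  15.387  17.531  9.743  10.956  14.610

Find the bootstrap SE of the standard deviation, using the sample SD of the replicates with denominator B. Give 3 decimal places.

Bootstrap SE is the standard deviation of the 10 replicate standard deviations.
Mean of replicates: (7.137 + 16.658 + 17.675 + 13.057 + 13.889 + 15.387 + 17.531 + 9.743 + 10.956 + 14.610) / 10 = 136.6430 / 10 = 13.6643
Sum of squared deviations: (−6.5273)² + (+2.9937)² + (+4.0107)² + (−0.6073)² + (+0.2247)² + (+1.7227)² + (+3.8667)² + (−3.9213)² + (−2.7083)² + (+0.9457)² = 109.5978
Variance = 109.5978 / 10 = 10.9598
SE* = √10.9598

SE* = 3.311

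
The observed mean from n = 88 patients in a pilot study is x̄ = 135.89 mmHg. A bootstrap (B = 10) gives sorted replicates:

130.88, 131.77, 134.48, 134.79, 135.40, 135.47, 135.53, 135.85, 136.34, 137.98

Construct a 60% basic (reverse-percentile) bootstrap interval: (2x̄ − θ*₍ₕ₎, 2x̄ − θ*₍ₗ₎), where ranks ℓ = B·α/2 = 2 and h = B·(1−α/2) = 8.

(135.93, 140.01)

Percentile endpoints at ranks 2 and 8: θ*₍2₎ = 131.77, θ*₍8₎ = 135.85.
Basic interval reflects these around x̄:
  lower = 2 × 135.89 − 135.85 = 135.93
  upper = 2 × 135.89 − 131.77 = 140.01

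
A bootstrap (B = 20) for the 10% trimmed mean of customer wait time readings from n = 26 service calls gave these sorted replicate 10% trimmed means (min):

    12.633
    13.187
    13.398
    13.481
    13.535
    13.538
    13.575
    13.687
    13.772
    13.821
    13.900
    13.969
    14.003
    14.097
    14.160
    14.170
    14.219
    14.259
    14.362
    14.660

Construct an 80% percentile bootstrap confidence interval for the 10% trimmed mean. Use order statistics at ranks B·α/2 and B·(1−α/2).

α = 0.20; lower rank = 20 × 0.100 = 2; upper rank = 20 × 0.900 = 18.
The 2nd smallest replicate is 13.187; the 18th is 14.259.

(13.187, 14.259)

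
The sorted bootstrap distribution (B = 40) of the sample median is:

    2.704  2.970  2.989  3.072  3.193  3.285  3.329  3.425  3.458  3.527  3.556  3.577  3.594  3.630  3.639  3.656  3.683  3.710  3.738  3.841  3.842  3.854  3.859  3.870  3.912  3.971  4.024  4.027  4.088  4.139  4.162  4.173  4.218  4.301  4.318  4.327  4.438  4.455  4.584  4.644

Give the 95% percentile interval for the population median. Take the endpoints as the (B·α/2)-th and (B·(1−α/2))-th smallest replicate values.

α = 0.05; lower rank = 40 × 0.025 = 1; upper rank = 40 × 0.975 = 39.
The 1st smallest replicate is 2.704; the 39th is 4.584.

(2.704, 4.584)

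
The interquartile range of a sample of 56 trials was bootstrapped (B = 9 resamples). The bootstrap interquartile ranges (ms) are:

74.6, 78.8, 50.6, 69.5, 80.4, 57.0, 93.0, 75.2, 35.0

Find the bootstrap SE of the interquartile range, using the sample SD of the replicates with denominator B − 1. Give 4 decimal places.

Bootstrap SE is the standard deviation of the 9 replicate interquartile ranges.
Mean of replicates: (74.6 + 78.8 + 50.6 + 69.5 + 80.4 + 57.0 + 93.0 + 75.2 + 35.0) / 9 = 614.10000 / 9 = 68.23333
Sum of squared deviations: (+6.36667)² + (+10.56667)² + (−17.63333)² + (+1.26667)² + (+12.16667)² + (−11.23333)² + (+24.76667)² + (+6.96667)² + (−33.23333)² = 2505.32000
Variance = 2505.32000 / 8 = 313.16500
SE* = √313.16500

SE* = 17.6965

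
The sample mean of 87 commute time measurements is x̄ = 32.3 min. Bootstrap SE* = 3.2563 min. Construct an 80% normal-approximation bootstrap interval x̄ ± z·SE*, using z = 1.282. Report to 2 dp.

(28.13, 36.47)

Margin = 1.282 × 3.2563 = 4.175
Interval: 32.3 ± 4.175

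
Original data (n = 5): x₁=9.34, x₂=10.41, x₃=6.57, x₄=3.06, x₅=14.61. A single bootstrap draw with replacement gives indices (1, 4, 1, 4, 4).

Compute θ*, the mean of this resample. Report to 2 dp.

Resample values: 9.34, 3.06, 9.34, 3.06, 3.06.
Mean = (9.34 + 3.06 + 9.34 + 3.06 + 3.06) / 5 = 27.860 / 5 = 5.57

θ* = 5.57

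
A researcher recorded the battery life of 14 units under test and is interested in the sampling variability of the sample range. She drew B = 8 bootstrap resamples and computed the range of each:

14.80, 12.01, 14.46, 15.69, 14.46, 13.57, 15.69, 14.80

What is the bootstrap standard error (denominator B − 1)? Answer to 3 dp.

Bootstrap SE is the standard deviation of the 8 replicate ranges.
Mean of replicates: (14.80 + 12.01 + 14.46 + 15.69 + 14.46 + 13.57 + 15.69 + 14.80) / 8 = 115.4800 / 8 = 14.4350
Sum of squared deviations: (+0.3650)² + (−2.4250)² + (+0.0250)² + (+1.2550)² + (+0.0250)² + (−0.8650)² + (+1.2550)² + (+0.3650)² = 10.0466
Variance = 10.0466 / 7 = 1.4352
SE* = √1.4352

SE* = 1.198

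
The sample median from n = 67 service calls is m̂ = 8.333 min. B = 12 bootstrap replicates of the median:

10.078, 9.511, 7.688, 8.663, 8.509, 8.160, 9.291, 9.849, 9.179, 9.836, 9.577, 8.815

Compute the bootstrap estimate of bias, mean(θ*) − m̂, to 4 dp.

mean(θ*) = (10.078 + 9.511 + 7.688 + 8.663 + 8.509 + 8.160 + 9.291 + 9.849 + 9.179 + 9.836 + 9.577 + 8.815) / 12 = 9.09633
bias = 9.09633 − 8.333

bias = +0.7633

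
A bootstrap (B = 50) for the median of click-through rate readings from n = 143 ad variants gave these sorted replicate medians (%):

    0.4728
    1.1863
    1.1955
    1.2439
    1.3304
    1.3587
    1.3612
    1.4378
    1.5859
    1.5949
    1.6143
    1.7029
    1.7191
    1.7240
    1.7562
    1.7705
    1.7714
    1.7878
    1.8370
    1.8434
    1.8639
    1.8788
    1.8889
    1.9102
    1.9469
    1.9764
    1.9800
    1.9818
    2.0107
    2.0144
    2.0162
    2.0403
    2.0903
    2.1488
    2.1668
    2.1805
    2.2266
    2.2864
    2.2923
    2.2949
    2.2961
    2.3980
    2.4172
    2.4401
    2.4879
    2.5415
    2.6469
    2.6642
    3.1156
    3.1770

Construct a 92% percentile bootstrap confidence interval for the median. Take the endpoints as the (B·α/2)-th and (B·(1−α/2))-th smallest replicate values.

α = 0.08; lower rank = 50 × 0.040 = 2; upper rank = 50 × 0.960 = 48.
The 2nd smallest replicate is 1.1863; the 48th is 2.6642.

(1.1863, 2.6642)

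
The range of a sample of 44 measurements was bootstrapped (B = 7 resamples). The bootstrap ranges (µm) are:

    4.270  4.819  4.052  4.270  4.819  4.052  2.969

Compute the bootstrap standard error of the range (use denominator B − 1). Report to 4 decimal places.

SE* = 0.6234

Bootstrap SE is the standard deviation of the 7 replicate ranges.
Mean of replicates: (4.270 + 4.819 + 4.052 + 4.270 + 4.819 + 4.052 + 2.969) / 7 = 29.251000 / 7 = 4.178714
Sum of squared deviations: (+0.091286)² + (+0.640286)² + (−0.126714)² + (+0.091286)² + (+0.640286)² + (−0.126714)² + (−1.209714)² = 2.332119
Variance = 2.332119 / 6 = 0.388687
SE* = √0.388687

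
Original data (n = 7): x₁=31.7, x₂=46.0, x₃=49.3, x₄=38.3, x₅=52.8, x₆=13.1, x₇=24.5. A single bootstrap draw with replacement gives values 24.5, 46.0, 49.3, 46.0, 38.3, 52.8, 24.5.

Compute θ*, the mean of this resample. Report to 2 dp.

θ* = 40.20

Mean = (24.5 + 46.0 + 49.3 + 46.0 + 38.3 + 52.8 + 24.5) / 7 = 281.40 / 7 = 40.20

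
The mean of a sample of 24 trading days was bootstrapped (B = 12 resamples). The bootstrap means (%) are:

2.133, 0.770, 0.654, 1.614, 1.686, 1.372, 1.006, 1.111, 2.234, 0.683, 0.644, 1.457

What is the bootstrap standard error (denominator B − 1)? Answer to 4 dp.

Bootstrap SE is the standard deviation of the 12 replicate means.
Mean of replicates: (2.133 + 0.770 + 0.654 + 1.614 + 1.686 + 1.372 + 1.006 + 1.111 + 2.234 + 0.683 + 0.644 + 1.457) / 12 = 15.36400 / 12 = 1.28033
Sum of squared deviations: (+0.85267)² + (−0.51033)² + (−0.62633)² + (+0.33367)² + (+0.40567)² + (+0.09167)² + (−0.27433)² + (−0.16933)² + (+0.95367)² + (−0.59733)² + (−0.63633)² + (+0.17667)² = 3.47043
Variance = 3.47043 / 11 = 0.31549
SE* = √0.31549

SE* = 0.5617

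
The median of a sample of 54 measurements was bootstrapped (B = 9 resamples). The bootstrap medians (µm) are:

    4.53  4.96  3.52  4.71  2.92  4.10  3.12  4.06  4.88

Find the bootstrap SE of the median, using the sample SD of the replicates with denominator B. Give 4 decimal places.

SE* = 0.7145

Bootstrap SE is the standard deviation of the 9 replicate medians.
Mean of replicates: (4.53 + 4.96 + 3.52 + 4.71 + 2.92 + 4.10 + 3.12 + 4.06 + 4.88) / 9 = 36.80000 / 9 = 4.08889
Sum of squared deviations: (+0.44111)² + (+0.87111)² + (−0.56889)² + (+0.62111)² + (−1.16889)² + (+0.01111)² + (−0.96889)² + (−0.02889)² + (+0.79111)² = 4.59469
Variance = 4.59469 / 9 = 0.51052
SE* = √0.51052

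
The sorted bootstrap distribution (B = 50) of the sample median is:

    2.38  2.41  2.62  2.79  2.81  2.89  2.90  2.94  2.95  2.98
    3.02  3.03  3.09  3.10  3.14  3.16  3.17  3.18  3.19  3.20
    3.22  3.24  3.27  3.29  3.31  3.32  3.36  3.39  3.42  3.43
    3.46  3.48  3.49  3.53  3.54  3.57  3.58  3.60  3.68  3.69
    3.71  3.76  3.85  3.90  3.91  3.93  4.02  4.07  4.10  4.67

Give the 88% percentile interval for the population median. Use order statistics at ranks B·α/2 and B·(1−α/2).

(2.62, 4.02)

α = 0.12; lower rank = 50 × 0.060 = 3; upper rank = 50 × 0.940 = 47.
The 3rd smallest replicate is 2.62; the 47th is 4.02.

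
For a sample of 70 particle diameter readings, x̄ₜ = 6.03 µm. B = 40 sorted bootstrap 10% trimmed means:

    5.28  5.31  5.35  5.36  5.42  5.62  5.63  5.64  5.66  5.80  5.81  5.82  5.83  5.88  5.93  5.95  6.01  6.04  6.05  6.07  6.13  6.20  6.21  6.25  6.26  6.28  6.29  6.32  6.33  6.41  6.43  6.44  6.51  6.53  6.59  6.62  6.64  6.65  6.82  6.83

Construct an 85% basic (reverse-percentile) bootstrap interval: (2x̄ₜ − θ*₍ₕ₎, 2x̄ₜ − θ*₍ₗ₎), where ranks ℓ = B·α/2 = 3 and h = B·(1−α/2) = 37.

(5.42, 6.71)

Percentile endpoints at ranks 3 and 37: θ*₍3₎ = 5.35, θ*₍37₎ = 6.64.
Basic interval reflects these around x̄ₜ:
  lower = 2 × 6.03 − 6.64 = 5.42
  upper = 2 × 6.03 − 5.35 = 6.71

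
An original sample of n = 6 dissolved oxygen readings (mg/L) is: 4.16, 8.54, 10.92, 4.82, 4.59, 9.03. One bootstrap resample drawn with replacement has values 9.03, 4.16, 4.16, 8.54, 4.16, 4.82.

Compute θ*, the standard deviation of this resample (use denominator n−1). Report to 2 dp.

Mean = 5.8117; sum of squared deviations = 26.9689
s² = 26.9689 / 5 = 5.3938
s = √5.3938 = 2.32

θ* = 2.32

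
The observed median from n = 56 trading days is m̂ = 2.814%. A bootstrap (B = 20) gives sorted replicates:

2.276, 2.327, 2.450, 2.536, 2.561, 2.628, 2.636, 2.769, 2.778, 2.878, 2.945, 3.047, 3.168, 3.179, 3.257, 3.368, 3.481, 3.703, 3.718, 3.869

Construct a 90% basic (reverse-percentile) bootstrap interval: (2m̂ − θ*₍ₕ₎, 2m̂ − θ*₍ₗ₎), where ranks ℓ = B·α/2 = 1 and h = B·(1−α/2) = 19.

Percentile endpoints at ranks 1 and 19: θ*₍1₎ = 2.276, θ*₍19₎ = 3.718.
Basic interval reflects these around m̂:
  lower = 2 × 2.814 − 3.718 = 1.910
  upper = 2 × 2.814 − 2.276 = 3.352

(1.910, 3.352)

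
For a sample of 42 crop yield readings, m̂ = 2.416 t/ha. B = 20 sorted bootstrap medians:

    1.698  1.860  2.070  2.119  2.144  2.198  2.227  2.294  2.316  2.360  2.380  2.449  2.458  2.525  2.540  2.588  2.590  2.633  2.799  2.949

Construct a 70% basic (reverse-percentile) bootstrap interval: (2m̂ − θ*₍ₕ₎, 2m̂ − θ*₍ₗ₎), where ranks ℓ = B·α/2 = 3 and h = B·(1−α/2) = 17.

Percentile endpoints at ranks 3 and 17: θ*₍3₎ = 2.070, θ*₍17₎ = 2.590.
Basic interval reflects these around m̂:
  lower = 2 × 2.416 − 2.590 = 2.242
  upper = 2 × 2.416 − 2.070 = 2.762

(2.242, 2.762)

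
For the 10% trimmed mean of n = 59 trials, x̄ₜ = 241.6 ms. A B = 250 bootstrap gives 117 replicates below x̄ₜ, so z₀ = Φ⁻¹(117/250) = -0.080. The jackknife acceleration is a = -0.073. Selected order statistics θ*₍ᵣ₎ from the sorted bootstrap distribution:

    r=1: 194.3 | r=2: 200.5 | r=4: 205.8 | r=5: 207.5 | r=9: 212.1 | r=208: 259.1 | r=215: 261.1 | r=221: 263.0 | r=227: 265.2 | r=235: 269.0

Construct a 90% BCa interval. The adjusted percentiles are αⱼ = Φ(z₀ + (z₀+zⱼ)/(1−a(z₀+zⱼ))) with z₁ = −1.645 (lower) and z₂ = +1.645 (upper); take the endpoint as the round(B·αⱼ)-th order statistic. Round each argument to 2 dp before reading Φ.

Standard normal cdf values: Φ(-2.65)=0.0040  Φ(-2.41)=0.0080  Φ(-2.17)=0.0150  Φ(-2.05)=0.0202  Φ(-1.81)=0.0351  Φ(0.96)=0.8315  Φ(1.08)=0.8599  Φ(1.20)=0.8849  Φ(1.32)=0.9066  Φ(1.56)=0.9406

(207.5, 265.2)

Lower: z₀ + z₁ = -0.080 + (-1.645) = -1.725; 1 − a(z₀+z₁) = 1 − (-0.073)(-1.725) = 0.8741; argument = -0.080 + (-1.725)/0.8741 = -2.0535 → -2.05.
α₁ = Φ(-2.05) = 0.0202; rank = round(250 × 0.0202) = 5; θ*₍5₎ = 207.5.
Upper: z₀ + z₂ = 1.565; 1 − a(z₀+z₂) = 1.1142; argument = 1.3245 → 1.32; α₂ = 0.9066; rank = 227; θ*₍227₎ = 265.2.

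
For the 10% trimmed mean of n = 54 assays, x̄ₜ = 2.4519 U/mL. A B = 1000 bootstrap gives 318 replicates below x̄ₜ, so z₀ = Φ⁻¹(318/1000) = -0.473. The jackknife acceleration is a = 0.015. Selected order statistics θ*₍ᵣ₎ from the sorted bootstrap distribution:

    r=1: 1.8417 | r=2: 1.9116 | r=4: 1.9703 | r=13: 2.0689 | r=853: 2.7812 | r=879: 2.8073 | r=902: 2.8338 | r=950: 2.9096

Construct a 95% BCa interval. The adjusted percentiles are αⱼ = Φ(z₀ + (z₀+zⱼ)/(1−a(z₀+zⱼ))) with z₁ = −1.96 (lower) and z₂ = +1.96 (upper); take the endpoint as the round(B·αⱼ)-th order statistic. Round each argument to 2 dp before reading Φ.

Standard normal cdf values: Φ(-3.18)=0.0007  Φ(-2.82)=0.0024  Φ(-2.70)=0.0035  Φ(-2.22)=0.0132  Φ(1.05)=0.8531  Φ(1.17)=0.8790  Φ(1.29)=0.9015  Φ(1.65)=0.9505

(1.9116, 2.7812)

Lower: z₀ + z₁ = -0.473 + (-1.960) = -2.433; 1 − a(z₀+z₁) = 1 − (0.015)(-2.433) = 1.0365; argument = -0.473 + (-2.433)/1.0365 = -2.8203 → -2.82.
α₁ = Φ(-2.82) = 0.0024; rank = round(1000 × 0.0024) = 2; θ*₍2₎ = 1.9116.
Upper: z₀ + z₂ = 1.487; 1 − a(z₀+z₂) = 0.9777; argument = 1.0479 → 1.05; α₂ = 0.8531; rank = 853; θ*₍853₎ = 2.7812.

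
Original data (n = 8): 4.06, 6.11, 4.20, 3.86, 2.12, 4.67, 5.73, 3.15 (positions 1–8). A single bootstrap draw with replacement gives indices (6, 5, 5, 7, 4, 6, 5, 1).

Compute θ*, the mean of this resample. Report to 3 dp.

Resample values: 4.67, 2.12, 2.12, 5.73, 3.86, 4.67, 2.12, 4.06.
Mean = (4.67 + 2.12 + 2.12 + 5.73 + 3.86 + 4.67 + 2.12 + 4.06) / 8 = 29.350 / 8 = 3.669

θ* = 3.669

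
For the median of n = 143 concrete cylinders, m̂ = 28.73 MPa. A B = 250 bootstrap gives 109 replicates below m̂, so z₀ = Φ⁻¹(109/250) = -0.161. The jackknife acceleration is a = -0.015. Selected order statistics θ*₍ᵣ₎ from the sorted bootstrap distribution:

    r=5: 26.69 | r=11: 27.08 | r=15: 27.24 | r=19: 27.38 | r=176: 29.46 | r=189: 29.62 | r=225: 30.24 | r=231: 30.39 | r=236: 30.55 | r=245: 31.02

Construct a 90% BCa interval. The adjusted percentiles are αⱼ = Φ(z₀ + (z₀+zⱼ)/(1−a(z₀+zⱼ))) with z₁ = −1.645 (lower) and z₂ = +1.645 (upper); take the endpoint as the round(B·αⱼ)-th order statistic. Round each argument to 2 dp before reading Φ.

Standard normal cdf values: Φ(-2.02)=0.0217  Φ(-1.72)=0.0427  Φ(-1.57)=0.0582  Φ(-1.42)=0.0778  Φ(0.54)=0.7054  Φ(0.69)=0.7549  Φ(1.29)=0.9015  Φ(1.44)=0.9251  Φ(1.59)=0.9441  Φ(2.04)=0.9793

Lower: z₀ + z₁ = -0.161 + (-1.645) = -1.806; 1 − a(z₀+z₁) = 1 − (-0.015)(-1.806) = 0.9729; argument = -0.161 + (-1.806)/0.9729 = -2.0173 → -2.02.
α₁ = Φ(-2.02) = 0.0217; rank = round(250 × 0.0217) = 5; θ*₍5₎ = 26.69.
Upper: z₀ + z₂ = 1.484; 1 − a(z₀+z₂) = 1.0223; argument = 1.2907 → 1.29; α₂ = 0.9015; rank = 225; θ*₍225₎ = 30.24.

(26.69, 30.24)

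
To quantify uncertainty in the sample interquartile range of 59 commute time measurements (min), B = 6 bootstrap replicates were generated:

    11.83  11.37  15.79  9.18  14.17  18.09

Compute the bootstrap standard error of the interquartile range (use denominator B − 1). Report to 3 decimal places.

Bootstrap SE is the standard deviation of the 6 replicate interquartile ranges.
Mean of replicates: (11.83 + 11.37 + 15.79 + 9.18 + 14.17 + 18.09) / 6 = 80.4300 / 6 = 13.4050
Sum of squared deviations: (−1.5750)² + (−2.0350)² + (+2.3850)² + (−4.2250)² + (+0.7650)² + (+4.6850)² = 52.6951
Variance = 52.6951 / 5 = 10.5390
SE* = √10.5390

SE* = 3.246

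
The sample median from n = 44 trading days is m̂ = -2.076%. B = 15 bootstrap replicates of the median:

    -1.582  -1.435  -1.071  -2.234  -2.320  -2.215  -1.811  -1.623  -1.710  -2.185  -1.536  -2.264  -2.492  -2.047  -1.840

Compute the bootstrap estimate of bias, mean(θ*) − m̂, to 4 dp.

mean(θ*) = ((-1.582) + (-1.435) + (-1.071) + (-2.234) + (-2.320) + (-2.215) + (-1.811) + (-1.623) + (-1.710) + (-2.185) + (-1.536) + (-2.264) + (-2.492) + (-2.047) + (-1.840)) / 15 = -1.89100
bias = -1.89100 − -2.076

bias = +0.1850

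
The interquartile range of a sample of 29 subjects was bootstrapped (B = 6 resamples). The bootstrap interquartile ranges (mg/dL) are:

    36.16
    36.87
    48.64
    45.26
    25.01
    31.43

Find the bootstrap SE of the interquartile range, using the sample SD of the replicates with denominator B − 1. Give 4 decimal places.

Bootstrap SE is the standard deviation of the 6 replicate interquartile ranges.
Mean of replicates: (36.16 + 36.87 + 48.64 + 45.26 + 25.01 + 31.43) / 6 = 223.37000 / 6 = 37.22833
Sum of squared deviations: (−1.06833)² + (−0.35833)² + (+11.41167)² + (+8.03167)² + (−12.21833)² + (−5.79833)² = 378.91188
Variance = 378.91188 / 5 = 75.78238
SE* = √75.78238

SE* = 8.7053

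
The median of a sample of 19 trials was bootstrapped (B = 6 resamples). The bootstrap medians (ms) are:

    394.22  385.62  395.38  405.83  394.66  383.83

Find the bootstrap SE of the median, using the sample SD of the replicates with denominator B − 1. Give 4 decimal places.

Bootstrap SE is the standard deviation of the 6 replicate medians.
Mean of replicates: (394.22 + 385.62 + 395.38 + 405.83 + 394.66 + 383.83) / 6 = 2359.54000 / 6 = 393.25667
Sum of squared deviations: (+0.96333)² + (−7.63667)² + (+2.12333)² + (+12.57333)² + (+1.40333)² + (−9.42667)² = 312.67533
Variance = 312.67533 / 5 = 62.53507
SE* = √62.53507

SE* = 7.9079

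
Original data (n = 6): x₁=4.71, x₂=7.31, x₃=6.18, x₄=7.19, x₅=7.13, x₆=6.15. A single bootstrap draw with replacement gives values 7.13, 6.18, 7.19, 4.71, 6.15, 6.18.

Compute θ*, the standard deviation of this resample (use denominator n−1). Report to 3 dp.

θ* = 0.900

Mean = 6.2567; sum of squared deviations = 4.0491
s² = 4.0491 / 5 = 0.8098
s = √0.8098 = 0.900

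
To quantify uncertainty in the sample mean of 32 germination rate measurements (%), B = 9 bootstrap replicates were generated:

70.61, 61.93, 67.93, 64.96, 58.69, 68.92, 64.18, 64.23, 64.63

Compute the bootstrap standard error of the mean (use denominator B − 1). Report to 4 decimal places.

SE* = 3.6390

Bootstrap SE is the standard deviation of the 9 replicate means.
Mean of replicates: (70.61 + 61.93 + 67.93 + 64.96 + 58.69 + 68.92 + 64.18 + 64.23 + 64.63) / 9 = 586.08000 / 9 = 65.12000
Sum of squared deviations: (+5.49000)² + (−3.19000)² + (+2.81000)² + (−0.16000)² + (−6.43000)² + (+3.80000)² + (−0.94000)² + (−0.89000)² + (−0.49000)² = 105.93860
Variance = 105.93860 / 8 = 13.24233
SE* = √13.24233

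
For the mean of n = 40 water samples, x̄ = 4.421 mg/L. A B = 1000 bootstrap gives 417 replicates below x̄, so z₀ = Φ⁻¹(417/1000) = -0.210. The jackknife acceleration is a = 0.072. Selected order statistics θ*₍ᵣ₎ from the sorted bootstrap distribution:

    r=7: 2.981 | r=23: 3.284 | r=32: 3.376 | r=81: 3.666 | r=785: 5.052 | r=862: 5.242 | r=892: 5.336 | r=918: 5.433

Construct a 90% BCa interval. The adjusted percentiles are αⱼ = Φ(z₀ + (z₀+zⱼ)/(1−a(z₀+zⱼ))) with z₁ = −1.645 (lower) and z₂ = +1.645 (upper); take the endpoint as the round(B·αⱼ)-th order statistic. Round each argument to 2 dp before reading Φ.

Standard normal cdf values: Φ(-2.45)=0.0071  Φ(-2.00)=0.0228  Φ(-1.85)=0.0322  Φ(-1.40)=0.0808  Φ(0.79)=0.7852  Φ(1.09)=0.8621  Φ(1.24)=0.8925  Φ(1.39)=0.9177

Lower: z₀ + z₁ = -0.210 + (-1.645) = -1.855; 1 − a(z₀+z₁) = 1 − (0.072)(-1.855) = 1.1336; argument = -0.210 + (-1.855)/1.1336 = -1.8464 → -1.85.
α₁ = Φ(-1.85) = 0.0322; rank = round(1000 × 0.0322) = 32; θ*₍32₎ = 3.376.
Upper: z₀ + z₂ = 1.435; 1 − a(z₀+z₂) = 0.8967; argument = 1.3903 → 1.39; α₂ = 0.9177; rank = 918; θ*₍918₎ = 5.433.

(3.376, 5.433)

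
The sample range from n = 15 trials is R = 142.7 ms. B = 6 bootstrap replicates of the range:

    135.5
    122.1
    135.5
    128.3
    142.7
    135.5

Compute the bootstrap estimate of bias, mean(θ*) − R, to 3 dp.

mean(θ*) = (135.5 + 122.1 + 135.5 + 128.3 + 142.7 + 135.5) / 6 = 133.2667
bias = 133.2667 − 142.7

bias = −9.433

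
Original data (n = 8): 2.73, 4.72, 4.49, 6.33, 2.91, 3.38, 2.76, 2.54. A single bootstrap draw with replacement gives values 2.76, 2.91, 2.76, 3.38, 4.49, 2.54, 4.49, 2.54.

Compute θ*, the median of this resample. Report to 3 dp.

θ* = 2.835

Sorted: 2.54, 2.54, 2.76, 2.76, 2.91, 3.38, 4.49, 4.49
Median = average of the two middle values = 2.835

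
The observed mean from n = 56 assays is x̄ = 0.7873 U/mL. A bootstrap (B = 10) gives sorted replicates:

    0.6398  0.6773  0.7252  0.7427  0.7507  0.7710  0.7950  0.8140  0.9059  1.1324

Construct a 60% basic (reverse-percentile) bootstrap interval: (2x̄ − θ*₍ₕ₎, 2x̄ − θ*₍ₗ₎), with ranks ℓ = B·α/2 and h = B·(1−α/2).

Percentile endpoints at ranks 2 and 8: θ*₍2₎ = 0.6773, θ*₍8₎ = 0.8140.
Basic interval reflects these around x̄:
  lower = 2 × 0.7873 − 0.8140 = 0.7606
  upper = 2 × 0.7873 − 0.6773 = 0.8973

(0.7606, 0.8973)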